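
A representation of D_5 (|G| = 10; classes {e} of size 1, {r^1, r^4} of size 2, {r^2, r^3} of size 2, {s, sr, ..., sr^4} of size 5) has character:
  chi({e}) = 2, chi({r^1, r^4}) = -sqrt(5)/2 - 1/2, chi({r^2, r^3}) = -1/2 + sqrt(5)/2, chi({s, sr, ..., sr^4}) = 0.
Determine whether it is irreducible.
Irreducible: <chi, chi> = 1.

Derivation: <chi, chi> = (1/|G|) sum_C |C| * |chi(C)|^2 = (1/10)[1*|2|^2 + 2*|-sqrt(5)/2 - 1/2|^2 + 2*|-1/2 + sqrt(5)/2|^2 + 5*|0|^2]
  = (1/10)[(4) + (sqrt(5) + 3) + (3 - sqrt(5)) + (0)] = 10/10 = 1.
A character is irreducible iff <chi, chi> = 1, so this representation is irreducible.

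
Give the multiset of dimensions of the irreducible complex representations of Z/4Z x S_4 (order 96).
Dimensions: 1, 1, 1, 1, 1, 1, 1, 1, 2, 2, 2, 2, 3, 3, 3, 3, 3, 3, 3, 3

Justification: There are 20 irreducibles (= number of conjugacy classes). Their dimensions d_i satisfy sum d_i^2 = |G| = 96: 1 + 1 + 1 + 1 + 1 + 1 + 1 + 1 + 4 + 4 + 4 + 4 + 9 + 9 + 9 + 9 + 9 + 9 + 9 + 9 = 96. (For the product with Z/4Z: each of the 4 1-dim characters of Z/4Z tensors with each irrep of S_4, giving 4 copies of each S_4-dimension.)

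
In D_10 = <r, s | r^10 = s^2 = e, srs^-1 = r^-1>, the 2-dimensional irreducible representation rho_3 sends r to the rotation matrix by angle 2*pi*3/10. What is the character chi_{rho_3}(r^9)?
chi_{rho_3}(r^9) = 2*cos(2*pi*3*9/10) = 1/2 - sqrt(5)/2

Why: rho_3(r^9) is rotation by angle 2*pi*3*9/10, whose trace is 2*cos(2*pi*3*9/10) = 1/2 - sqrt(5)/2.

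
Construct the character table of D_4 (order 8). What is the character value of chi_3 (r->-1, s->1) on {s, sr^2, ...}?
Conjugacy classes: {e} of size 1, {r^2} of size 1, {r^1, r^3} of size 2, {s, sr^2, ...} of size 2, {sr, sr^3, ...} of size 2.
Character table:
  irrep \ class              {e} (size 1)  {r^2} (size 1)  {r^1, r^3} (size 2)  {s, sr^2, ...} (size 2)  {sr, sr^3, ...} (size 2)
  chi_1 (triv)               1             1               1                    1                        1                       
  chi_2 (sign: r->1, s->-1)  1             1               1                    -1                       -1                      
  chi_3 (r->-1, s->1)        1             1               -1                   1                        -1                      
  chi_4 (r->-1, s->-1)       1             1               -1                   -1                       1                       
  chi_5 (2d, j=1)            2             -2              0                    0                        0                       

Spot check: chi_3 (r->-1, s->1) on {s, sr^2, ...} = 1.

Justification: D_4 has order 2*4 = 8 with 5 conjugacy classes, hence 5 irreducibles. Sum of squared dims 1 + 1 + 1 + 1 + 4 = 8 = |G|. Linear characters come from the abelianisation; the 2-dimensional irreps have character r^k -> 2*cos(2*pi*j*k/4), reflections -> 0.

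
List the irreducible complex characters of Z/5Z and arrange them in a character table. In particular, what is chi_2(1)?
Character table of Z/5Z (irreps indexed chi_0,...,chi_4 with chi_k(m) = zeta_5^(k*m), zeta_5 = exp(2*pi*i/5)):
  irrep \ class  {0} (size 1)  {1} (size 1)    {2} (size 1)    {3} (size 1)    {4} (size 1)  
  chi_0          1             1               1               1               1             
  chi_1          1             exp(2*I*pi/5)   exp(4*I*pi/5)   exp(-4*I*pi/5)  exp(-2*I*pi/5)
  chi_2          1             exp(4*I*pi/5)   exp(-2*I*pi/5)  exp(2*I*pi/5)   exp(-4*I*pi/5)
  chi_3          1             exp(-4*I*pi/5)  exp(2*I*pi/5)   exp(-2*I*pi/5)  exp(4*I*pi/5) 
  chi_4          1             exp(-2*I*pi/5)  exp(-4*I*pi/5)  exp(4*I*pi/5)   exp(2*I*pi/5) 

Spot check: chi_2(1) = zeta_5^(2*1) = zeta_5^2 = exp(4*I*pi/5).

Working: Z/5Z is abelian, so all 5 irreducible complex representations are 1-dimensional. They are given by chi_k(m) = zeta_5^(k*m) for k = 0,...,4. Row orthogonality: sum_m chi_k(m) conj(chi_l(m)) = 5 * [k = l].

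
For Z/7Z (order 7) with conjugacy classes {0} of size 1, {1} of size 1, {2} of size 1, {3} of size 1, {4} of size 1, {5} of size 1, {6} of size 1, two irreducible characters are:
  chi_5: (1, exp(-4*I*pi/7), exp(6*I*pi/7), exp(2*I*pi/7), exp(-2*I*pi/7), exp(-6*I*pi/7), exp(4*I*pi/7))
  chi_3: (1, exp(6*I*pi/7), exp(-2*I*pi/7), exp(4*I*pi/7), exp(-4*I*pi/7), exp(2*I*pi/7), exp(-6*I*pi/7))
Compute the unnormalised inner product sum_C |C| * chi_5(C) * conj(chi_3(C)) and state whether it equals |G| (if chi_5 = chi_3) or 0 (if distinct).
Sum = 0; so <chi_5, chi_3> = 0 (distinct irreducibles are orthogonal).

Solution. Compute term by term over conjugacy classes (|C| * chi_5(C) * conj(chi_3(C))):
  1*(1)*conj(1) + 1*(exp(-4*I*pi/7))*conj(exp(6*I*pi/7)) + 1*(exp(6*I*pi/7))*conj(exp(-2*I*pi/7)) + 1*(exp(2*I*pi/7))*conj(exp(4*I*pi/7)) + 1*(exp(-2*I*pi/7))*conj(exp(-4*I*pi/7)) + 1*(exp(-6*I*pi/7))*conj(exp(2*I*pi/7)) + 1*(exp(4*I*pi/7))*conj(exp(-6*I*pi/7))
  = (1) + (exp(4*I*pi/7)) + (exp(-6*I*pi/7)) + (exp(-2*I*pi/7)) + (exp(2*I*pi/7)) + (exp(6*I*pi/7)) + (exp(-4*I*pi/7))
  = 0.
(Exp terms are combined using exp(i*s)*conj(exp(i*t)) = exp(i*(s-t)), and sums of them are collapsed using the identity that for every m > 1 the m distinct m-th roots of unity sum to 0, e.g. 1 + exp(2*I*pi/3) + exp(-2*I*pi/3) = 0.)
Dividing by |G| = 7 gives 0/7 = 0, matching the row-orthogonality relation <chi_5, chi_3> = [chi_5 = chi_3].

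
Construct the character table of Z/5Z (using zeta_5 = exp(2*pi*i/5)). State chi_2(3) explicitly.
Character table of Z/5Z (irreps indexed chi_0,...,chi_4 with chi_k(m) = zeta_5^(k*m), zeta_5 = exp(2*pi*i/5)):
  irrep \ class  {0} (size 1)  {1} (size 1)    {2} (size 1)    {3} (size 1)    {4} (size 1)  
  chi_0          1             1               1               1               1             
  chi_1          1             exp(2*I*pi/5)   exp(4*I*pi/5)   exp(-4*I*pi/5)  exp(-2*I*pi/5)
  chi_2          1             exp(4*I*pi/5)   exp(-2*I*pi/5)  exp(2*I*pi/5)   exp(-4*I*pi/5)
  chi_3          1             exp(-4*I*pi/5)  exp(2*I*pi/5)   exp(-2*I*pi/5)  exp(4*I*pi/5) 
  chi_4          1             exp(-2*I*pi/5)  exp(-4*I*pi/5)  exp(4*I*pi/5)   exp(2*I*pi/5) 

Spot check: chi_2(3) = zeta_5^(2*3) = zeta_5^6 = exp(2*I*pi/5).

Working: Z/5Z is abelian, so all 5 irreducible complex representations are 1-dimensional. They are given by chi_k(m) = zeta_5^(k*m) for k = 0,...,4. Row orthogonality: sum_m chi_k(m) conj(chi_l(m)) = 5 * [k = l].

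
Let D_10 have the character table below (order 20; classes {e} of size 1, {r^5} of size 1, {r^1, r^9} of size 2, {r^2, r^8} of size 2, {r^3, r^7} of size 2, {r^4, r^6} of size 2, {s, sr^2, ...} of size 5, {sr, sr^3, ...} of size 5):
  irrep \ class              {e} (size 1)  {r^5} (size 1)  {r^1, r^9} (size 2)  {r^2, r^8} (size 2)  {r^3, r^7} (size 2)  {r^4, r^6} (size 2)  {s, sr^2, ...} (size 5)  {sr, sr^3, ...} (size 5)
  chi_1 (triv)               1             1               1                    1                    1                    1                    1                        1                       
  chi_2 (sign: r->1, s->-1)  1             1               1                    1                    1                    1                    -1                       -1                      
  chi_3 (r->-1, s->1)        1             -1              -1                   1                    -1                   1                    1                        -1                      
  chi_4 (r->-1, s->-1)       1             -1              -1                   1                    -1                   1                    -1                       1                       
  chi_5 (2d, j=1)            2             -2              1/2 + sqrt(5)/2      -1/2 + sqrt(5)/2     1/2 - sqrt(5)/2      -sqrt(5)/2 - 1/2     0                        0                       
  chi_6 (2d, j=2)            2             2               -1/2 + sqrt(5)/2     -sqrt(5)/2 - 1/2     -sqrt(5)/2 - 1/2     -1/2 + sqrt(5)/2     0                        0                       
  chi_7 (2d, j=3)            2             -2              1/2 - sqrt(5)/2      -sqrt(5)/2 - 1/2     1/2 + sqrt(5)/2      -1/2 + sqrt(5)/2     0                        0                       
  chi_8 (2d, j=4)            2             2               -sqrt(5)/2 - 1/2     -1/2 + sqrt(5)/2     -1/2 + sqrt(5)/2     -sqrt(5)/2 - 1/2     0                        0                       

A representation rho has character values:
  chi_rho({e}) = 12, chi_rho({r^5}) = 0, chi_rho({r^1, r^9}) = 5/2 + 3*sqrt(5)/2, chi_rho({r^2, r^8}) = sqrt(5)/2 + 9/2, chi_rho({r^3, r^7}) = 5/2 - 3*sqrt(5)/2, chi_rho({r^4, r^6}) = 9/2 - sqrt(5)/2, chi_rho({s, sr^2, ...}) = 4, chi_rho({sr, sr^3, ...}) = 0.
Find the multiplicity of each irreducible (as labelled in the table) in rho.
Multiplicities: chi_1: 3, chi_2: 1, chi_3: 2, chi_4: 0, chi_5: 2, chi_6: 1, chi_7: 0, chi_8: 0.

Working: Use <chi_rho, chi> = (1/|G|) sum_C |C| * chi_rho(C) * conj(chi(C)) with |G| = 20 for each irreducible chi in the table:
  <chi_rho, chi_1> = (1/20)[1*(12)*conj(1) + 1*(0)*conj(1) + 2*(5/2 + 3*sqrt(5)/2)*conj(1) + 2*(sqrt(5)/2 + 9/2)*conj(1) + 2*(5/2 - 3*sqrt(5)/2)*conj(1) + 2*(9/2 - sqrt(5)/2)*conj(1) + 5*(4)*conj(1) + 5*(0)*conj(1)]
      = (1/20)[(12) + (0) + (5 + 3*sqrt(5)) + (sqrt(5) + 9) + (5 - 3*sqrt(5)) + (9 - sqrt(5)) + (20) + (0)] = 60/20 = 3
  <chi_rho, chi_2> = (1/20)[1*(12)*conj(1) + 1*(0)*conj(1) + 2*(5/2 + 3*sqrt(5)/2)*conj(1) + 2*(sqrt(5)/2 + 9/2)*conj(1) + 2*(5/2 - 3*sqrt(5)/2)*conj(1) + 2*(9/2 - sqrt(5)/2)*conj(1) + 5*(4)*conj(-1) + 5*(0)*conj(-1)]
      = (1/20)[(12) + (0) + (5 + 3*sqrt(5)) + (sqrt(5) + 9) + (5 - 3*sqrt(5)) + (9 - sqrt(5)) + (-20) + (0)] = 20/20 = 1
  <chi_rho, chi_3> = (1/20)[1*(12)*conj(1) + 1*(0)*conj(-1) + 2*(5/2 + 3*sqrt(5)/2)*conj(-1) + 2*(sqrt(5)/2 + 9/2)*conj(1) + 2*(5/2 - 3*sqrt(5)/2)*conj(-1) + 2*(9/2 - sqrt(5)/2)*conj(1) + 5*(4)*conj(1) + 5*(0)*conj(-1)]
      = (1/20)[(12) + (0) + (-3*sqrt(5) - 5) + (sqrt(5) + 9) + (-5 + 3*sqrt(5)) + (9 - sqrt(5)) + (20) + (0)] = 40/20 = 2
  <chi_rho, chi_4> = (1/20)[1*(12)*conj(1) + 1*(0)*conj(-1) + 2*(5/2 + 3*sqrt(5)/2)*conj(-1) + 2*(sqrt(5)/2 + 9/2)*conj(1) + 2*(5/2 - 3*sqrt(5)/2)*conj(-1) + 2*(9/2 - sqrt(5)/2)*conj(1) + 5*(4)*conj(-1) + 5*(0)*conj(1)]
      = (1/20)[(12) + (0) + (-3*sqrt(5) - 5) + (sqrt(5) + 9) + (-5 + 3*sqrt(5)) + (9 - sqrt(5)) + (-20) + (0)] = 0/20 = 0
  <chi_rho, chi_5> = (1/20)[1*(12)*conj(2) + 1*(0)*conj(-2) + 2*(5/2 + 3*sqrt(5)/2)*conj(1/2 + sqrt(5)/2) + 2*(sqrt(5)/2 + 9/2)*conj(-1/2 + sqrt(5)/2) + 2*(5/2 - 3*sqrt(5)/2)*conj(1/2 - sqrt(5)/2) + 2*(9/2 - sqrt(5)/2)*conj(-sqrt(5)/2 - 1/2) + 5*(4)*conj(0) + 5*(0)*conj(0)]
      = (1/20)[(24) + (0) + (4*sqrt(5) + 10) + (-2 + 4*sqrt(5)) + (10 - 4*sqrt(5)) + (-4*sqrt(5) - 2) + (0) + (0)] = 40/20 = 2
  <chi_rho, chi_6> = (1/20)[1*(12)*conj(2) + 1*(0)*conj(2) + 2*(5/2 + 3*sqrt(5)/2)*conj(-1/2 + sqrt(5)/2) + 2*(sqrt(5)/2 + 9/2)*conj(-sqrt(5)/2 - 1/2) + 2*(5/2 - 3*sqrt(5)/2)*conj(-sqrt(5)/2 - 1/2) + 2*(9/2 - sqrt(5)/2)*conj(-1/2 + sqrt(5)/2) + 5*(4)*conj(0) + 5*(0)*conj(0)]
      = (1/20)[(24) + (0) + (sqrt(5) + 5) + (-5*sqrt(5) - 7) + (5 - sqrt(5)) + (-7 + 5*sqrt(5)) + (0) + (0)] = 20/20 = 1
  <chi_rho, chi_7> = (1/20)[1*(12)*conj(2) + 1*(0)*conj(-2) + 2*(5/2 + 3*sqrt(5)/2)*conj(1/2 - sqrt(5)/2) + 2*(sqrt(5)/2 + 9/2)*conj(-sqrt(5)/2 - 1/2) + 2*(5/2 - 3*sqrt(5)/2)*conj(1/2 + sqrt(5)/2) + 2*(9/2 - sqrt(5)/2)*conj(-1/2 + sqrt(5)/2) + 5*(4)*conj(0) + 5*(0)*conj(0)]
      = (1/20)[(24) + (0) + (-5 - sqrt(5)) + (-5*sqrt(5) - 7) + (-5 + sqrt(5)) + (-7 + 5*sqrt(5)) + (0) + (0)] = 0/20 = 0
  <chi_rho, chi_8> = (1/20)[1*(12)*conj(2) + 1*(0)*conj(2) + 2*(5/2 + 3*sqrt(5)/2)*conj(-sqrt(5)/2 - 1/2) + 2*(sqrt(5)/2 + 9/2)*conj(-1/2 + sqrt(5)/2) + 2*(5/2 - 3*sqrt(5)/2)*conj(-1/2 + sqrt(5)/2) + 2*(9/2 - sqrt(5)/2)*conj(-sqrt(5)/2 - 1/2) + 5*(4)*conj(0) + 5*(0)*conj(0)]
      = (1/20)[(24) + (0) + (-10 - 4*sqrt(5)) + (-2 + 4*sqrt(5)) + (-10 + 4*sqrt(5)) + (-4*sqrt(5) - 2) + (0) + (0)] = 0/20 = 0
Dimension check: dim(rho) = sum (mult * dim) = 3*1 + 1*1 + 2*1 + 0*1 + 2*2 + 1*2 + 0*2 + 0*2 = 12 = chi_rho(e) = 12.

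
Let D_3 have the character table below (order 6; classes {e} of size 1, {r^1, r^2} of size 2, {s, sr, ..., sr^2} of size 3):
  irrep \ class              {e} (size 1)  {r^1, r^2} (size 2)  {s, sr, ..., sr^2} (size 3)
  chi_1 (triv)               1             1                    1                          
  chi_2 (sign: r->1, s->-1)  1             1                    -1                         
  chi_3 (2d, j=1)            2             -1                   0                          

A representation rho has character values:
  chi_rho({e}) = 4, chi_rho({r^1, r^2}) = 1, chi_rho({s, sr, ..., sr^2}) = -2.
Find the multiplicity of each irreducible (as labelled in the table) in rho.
Multiplicities: chi_1: 0, chi_2: 2, chi_3: 1.

Details: Use <chi_rho, chi> = (1/|G|) sum_C |C| * chi_rho(C) * conj(chi(C)) with |G| = 6 for each irreducible chi in the table:
  <chi_rho, chi_1> = (1/6)[1*(4)*conj(1) + 2*(1)*conj(1) + 3*(-2)*conj(1)]
      = (1/6)[(4) + (2) + (-6)] = 0/6 = 0
  <chi_rho, chi_2> = (1/6)[1*(4)*conj(1) + 2*(1)*conj(1) + 3*(-2)*conj(-1)]
      = (1/6)[(4) + (2) + (6)] = 12/6 = 2
  <chi_rho, chi_3> = (1/6)[1*(4)*conj(2) + 2*(1)*conj(-1) + 3*(-2)*conj(0)]
      = (1/6)[(8) + (-2) + (0)] = 6/6 = 1
Dimension check: dim(rho) = sum (mult * dim) = 0*1 + 2*1 + 1*2 = 4 = chi_rho(e) = 4.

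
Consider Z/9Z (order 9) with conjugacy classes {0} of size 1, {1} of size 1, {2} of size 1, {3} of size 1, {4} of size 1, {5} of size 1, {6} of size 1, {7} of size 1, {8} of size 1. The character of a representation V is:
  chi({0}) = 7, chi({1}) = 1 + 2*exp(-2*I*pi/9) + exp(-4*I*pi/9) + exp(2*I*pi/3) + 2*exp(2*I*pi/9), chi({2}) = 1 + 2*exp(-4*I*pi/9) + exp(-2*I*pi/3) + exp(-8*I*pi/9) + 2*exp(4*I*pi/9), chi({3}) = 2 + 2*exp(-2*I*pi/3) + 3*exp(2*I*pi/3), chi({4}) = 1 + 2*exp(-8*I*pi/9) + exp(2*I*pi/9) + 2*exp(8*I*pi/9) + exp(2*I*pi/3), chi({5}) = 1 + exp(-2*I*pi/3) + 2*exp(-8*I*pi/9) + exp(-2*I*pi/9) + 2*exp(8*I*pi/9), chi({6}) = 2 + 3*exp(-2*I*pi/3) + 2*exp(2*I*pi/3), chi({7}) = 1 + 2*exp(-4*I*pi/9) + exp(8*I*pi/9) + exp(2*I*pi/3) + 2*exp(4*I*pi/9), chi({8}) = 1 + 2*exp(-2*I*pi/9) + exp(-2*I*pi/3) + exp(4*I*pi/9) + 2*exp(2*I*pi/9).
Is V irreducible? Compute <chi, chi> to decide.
Not irreducible (reducible): <chi, chi> = 11 > 1.

Reasoning: <chi, chi> = (1/|G|) sum_C |C| * |chi(C)|^2 = (1/9)[1*|7|^2 + 1*|1 + 2*exp(-2*I*pi/9) + exp(-4*I*pi/9) + exp(2*I*pi/3) + 2*exp(2*I*pi/9)|^2 + 1*|1 + 2*exp(-4*I*pi/9) + exp(-2*I*pi/3) + exp(-8*I*pi/9) + 2*exp(4*I*pi/9)|^2 + 1*|2 + 2*exp(-2*I*pi/3) + 3*exp(2*I*pi/3)|^2 + 1*|1 + 2*exp(-8*I*pi/9) + exp(2*I*pi/9) + 2*exp(8*I*pi/9) + exp(2*I*pi/3)|^2 + 1*|1 + exp(-2*I*pi/3) + 2*exp(-8*I*pi/9) + exp(-2*I*pi/9) + 2*exp(8*I*pi/9)|^2 + 1*|2 + 3*exp(-2*I*pi/3) + 2*exp(2*I*pi/3)|^2 + 1*|1 + 2*exp(-4*I*pi/9) + exp(8*I*pi/9) + exp(2*I*pi/3) + 2*exp(4*I*pi/9)|^2 + 1*|1 + 2*exp(-2*I*pi/9) + exp(-2*I*pi/3) + exp(4*I*pi/9) + 2*exp(2*I*pi/9)|^2]
  = (1/9)[(49) + (11 + 7*exp(-4*I*pi/9) + 6*exp(-2*I*pi/9) + 3*exp(-2*I*pi/3) + 3*exp(-8*I*pi/9) + 3*exp(8*I*pi/9) + 3*exp(2*I*pi/3) + 6*exp(2*I*pi/9) + 7*exp(4*I*pi/9)) + (11 + 6*exp(-4*I*pi/9) + 3*exp(-2*I*pi/3) + 7*exp(-8*I*pi/9) + 3*exp(-2*I*pi/9) + 3*exp(2*I*pi/9) + 7*exp(8*I*pi/9) + 3*exp(2*I*pi/3) + 6*exp(4*I*pi/9)) + (1) + (11 + 7*exp(-2*I*pi/9) + 3*exp(-4*I*pi/9) + 3*exp(-2*I*pi/3) + 6*exp(-8*I*pi/9) + 6*exp(8*I*pi/9) + 3*exp(2*I*pi/3) + 3*exp(4*I*pi/9) + 7*exp(2*I*pi/9)) + (11 + 7*exp(-2*I*pi/9) + 3*exp(-4*I*pi/9) + 3*exp(-2*I*pi/3) + 6*exp(-8*I*pi/9) + 6*exp(8*I*pi/9) + 3*exp(2*I*pi/3) + 3*exp(4*I*pi/9) + 7*exp(2*I*pi/9)) + (1) + (11 + 6*exp(-4*I*pi/9) + 3*exp(-2*I*pi/3) + 7*exp(-8*I*pi/9) + 3*exp(-2*I*pi/9) + 3*exp(2*I*pi/9) + 7*exp(8*I*pi/9) + 3*exp(2*I*pi/3) + 6*exp(4*I*pi/9)) + (11 + 7*exp(-4*I*pi/9) + 6*exp(-2*I*pi/9) + 3*exp(-2*I*pi/3) + 3*exp(-8*I*pi/9) + 3*exp(8*I*pi/9) + 3*exp(2*I*pi/3) + 6*exp(2*I*pi/9) + 7*exp(4*I*pi/9))] = 99/9 = 11.
(Exp terms are combined using exp(i*s)*conj(exp(i*t)) = exp(i*(s-t)), and sums of them are collapsed using the identity that for every m > 1 the m distinct m-th roots of unity sum to 0, e.g. 1 + exp(2*I*pi/3) + exp(-2*I*pi/3) = 0.)
A character is irreducible iff <chi, chi> = 1, so this representation is reducible.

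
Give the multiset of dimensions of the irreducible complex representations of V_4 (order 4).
Dimensions: 1, 1, 1, 1

Reasoning: There are 4 irreducibles (= number of conjugacy classes). Their dimensions d_i satisfy sum d_i^2 = |G| = 4: 1 + 1 + 1 + 1 = 4.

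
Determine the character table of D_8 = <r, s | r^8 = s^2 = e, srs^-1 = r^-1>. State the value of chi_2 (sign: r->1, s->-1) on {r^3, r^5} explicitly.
Conjugacy classes: {e} of size 1, {r^4} of size 1, {r^1, r^7} of size 2, {r^2, r^6} of size 2, {r^3, r^5} of size 2, {s, sr^2, ...} of size 4, {sr, sr^3, ...} of size 4.
Character table:
  irrep \ class              {e} (size 1)  {r^4} (size 1)  {r^1, r^7} (size 2)  {r^2, r^6} (size 2)  {r^3, r^5} (size 2)  {s, sr^2, ...} (size 4)  {sr, sr^3, ...} (size 4)
  chi_1 (triv)               1             1               1                    1                    1                    1                        1                       
  chi_2 (sign: r->1, s->-1)  1             1               1                    1                    1                    -1                       -1                      
  chi_3 (r->-1, s->1)        1             1               -1                   1                    -1                   1                        -1                      
  chi_4 (r->-1, s->-1)       1             1               -1                   1                    -1                   -1                       1                       
  chi_5 (2d, j=1)            2             -2              sqrt(2)              0                    -sqrt(2)             0                        0                       
  chi_6 (2d, j=2)            2             2               0                    -2                   0                    0                        0                       
  chi_7 (2d, j=3)            2             -2              -sqrt(2)             0                    sqrt(2)              0                        0                       

Spot check: chi_2 (sign: r->1, s->-1) on {r^3, r^5} = 1.

D_8 has order 2*8 = 16 with 7 conjugacy classes, hence 7 irreducibles. Sum of squared dims 1 + 1 + 1 + 1 + 4 + 4 + 4 = 16 = |G|. Linear characters come from the abelianisation; the 2-dimensional irreps have character r^k -> 2*cos(2*pi*j*k/8), reflections -> 0.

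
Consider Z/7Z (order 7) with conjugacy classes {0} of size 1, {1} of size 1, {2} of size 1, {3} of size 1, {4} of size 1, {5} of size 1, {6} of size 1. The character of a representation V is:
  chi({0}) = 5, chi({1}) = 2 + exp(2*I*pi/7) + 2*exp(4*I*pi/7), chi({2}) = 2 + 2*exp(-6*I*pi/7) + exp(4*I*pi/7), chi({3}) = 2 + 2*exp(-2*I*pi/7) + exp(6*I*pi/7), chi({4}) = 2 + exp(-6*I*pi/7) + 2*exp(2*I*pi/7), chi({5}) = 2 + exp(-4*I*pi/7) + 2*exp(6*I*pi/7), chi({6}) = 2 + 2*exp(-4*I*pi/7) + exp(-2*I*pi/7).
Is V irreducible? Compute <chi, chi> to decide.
Not irreducible (reducible): <chi, chi> = 9 > 1.

Argument: <chi, chi> = (1/|G|) sum_C |C| * |chi(C)|^2 = (1/7)[1*|5|^2 + 1*|2 + exp(2*I*pi/7) + 2*exp(4*I*pi/7)|^2 + 1*|2 + 2*exp(-6*I*pi/7) + exp(4*I*pi/7)|^2 + 1*|2 + 2*exp(-2*I*pi/7) + exp(6*I*pi/7)|^2 + 1*|2 + exp(-6*I*pi/7) + 2*exp(2*I*pi/7)|^2 + 1*|2 + exp(-4*I*pi/7) + 2*exp(6*I*pi/7)|^2 + 1*|2 + 2*exp(-4*I*pi/7) + exp(-2*I*pi/7)|^2]
  = (1/7)[(25) + (9 + 4*exp(-4*I*pi/7) + 4*exp(-2*I*pi/7) + 4*exp(2*I*pi/7) + 4*exp(4*I*pi/7)) + (9 + 4*exp(-4*I*pi/7) + 4*exp(-6*I*pi/7) + 4*exp(6*I*pi/7) + 4*exp(4*I*pi/7)) + (9 + 4*exp(-2*I*pi/7) + 4*exp(-6*I*pi/7) + 4*exp(6*I*pi/7) + 4*exp(2*I*pi/7)) + (9 + 4*exp(-2*I*pi/7) + 4*exp(-6*I*pi/7) + 4*exp(6*I*pi/7) + 4*exp(2*I*pi/7)) + (9 + 4*exp(-4*I*pi/7) + 4*exp(-6*I*pi/7) + 4*exp(6*I*pi/7) + 4*exp(4*I*pi/7)) + (9 + 4*exp(-4*I*pi/7) + 4*exp(-2*I*pi/7) + 4*exp(2*I*pi/7) + 4*exp(4*I*pi/7))] = 63/7 = 9.
(Exp terms are combined using exp(i*s)*conj(exp(i*t)) = exp(i*(s-t)), and sums of them are collapsed using the identity that for every m > 1 the m distinct m-th roots of unity sum to 0, e.g. 1 + exp(2*I*pi/3) + exp(-2*I*pi/3) = 0.)
A character is irreducible iff <chi, chi> = 1, so this representation is reducible.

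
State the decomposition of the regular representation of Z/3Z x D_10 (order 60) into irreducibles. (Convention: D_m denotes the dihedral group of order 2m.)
Each irreducible V_i of dimension d_i appears with multiplicity d_i, i.e. rho_reg = (direct sum over all irreducibles V_i) d_i V_i. The irreducible dimensions for Z/3Z x D_10 are 1, 1, 1, 1, 1, 1, 1, 1, 1, 1, 1, 1, 2, 2, 2, 2, 2, 2, 2, 2, 2, 2, 2, 2: 12 irreducibles of dimension 1, each with multiplicity 1; 12 irreducibles of dimension 2, each with multiplicity 2. Total dimension 12*1*1 + 12*2*2 = 60 = |G|.

Justification: General theorem: in the regular representation of a finite group G, each irreducible appears with multiplicity equal to its dimension. Check: dim(rho_reg) = sum d_i^2 = 1 + 1 + 1 + 1 + 1 + 1 + 1 + 1 + 1 + 1 + 1 + 1 + 4 + 4 + 4 + 4 + 4 + 4 + 4 + 4 + 4 + 4 + 4 + 4 = 60 = |G|.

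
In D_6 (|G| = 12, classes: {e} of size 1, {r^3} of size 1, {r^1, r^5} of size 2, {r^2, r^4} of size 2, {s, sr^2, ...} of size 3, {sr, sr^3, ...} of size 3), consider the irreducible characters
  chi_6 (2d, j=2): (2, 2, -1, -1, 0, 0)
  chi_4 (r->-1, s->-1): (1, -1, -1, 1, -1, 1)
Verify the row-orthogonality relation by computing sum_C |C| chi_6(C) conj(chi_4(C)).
Sum = 0; so <chi_6, chi_4> = 0 (distinct irreducibles are orthogonal).

Derivation: Compute term by term over conjugacy classes (|C| * chi_6(C) * conj(chi_4(C))):
  1*(2)*conj(1) + 1*(2)*conj(-1) + 2*(-1)*conj(-1) + 2*(-1)*conj(1) + 3*(0)*conj(-1) + 3*(0)*conj(1)
  = (2) + (-2) + (2) + (-2) + (0) + (0)
  = 0.
Dividing by |G| = 12 gives 0/12 = 0, matching the row-orthogonality relation <chi_6, chi_4> = [chi_6 = chi_4].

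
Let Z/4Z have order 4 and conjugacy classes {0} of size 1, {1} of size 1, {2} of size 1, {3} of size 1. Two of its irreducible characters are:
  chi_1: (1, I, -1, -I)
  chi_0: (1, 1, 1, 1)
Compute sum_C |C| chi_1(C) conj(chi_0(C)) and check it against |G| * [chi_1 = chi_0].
Sum = 0; so <chi_1, chi_0> = 0 (distinct irreducibles are orthogonal).

Justification: Compute term by term over conjugacy classes (|C| * chi_1(C) * conj(chi_0(C))):
  1*(1)*conj(1) + 1*(I)*conj(1) + 1*(-1)*conj(1) + 1*(-I)*conj(1)
  = (1) + (I) + (-1) + (-I)
  = 0.
(Exp terms are combined using exp(i*s)*conj(exp(i*t)) = exp(i*(s-t)), and sums of them are collapsed using the identity that for every m > 1 the m distinct m-th roots of unity sum to 0, e.g. 1 + exp(2*I*pi/3) + exp(-2*I*pi/3) = 0.)
Dividing by |G| = 4 gives 0/4 = 0, matching the row-orthogonality relation <chi_1, chi_0> = [chi_1 = chi_0].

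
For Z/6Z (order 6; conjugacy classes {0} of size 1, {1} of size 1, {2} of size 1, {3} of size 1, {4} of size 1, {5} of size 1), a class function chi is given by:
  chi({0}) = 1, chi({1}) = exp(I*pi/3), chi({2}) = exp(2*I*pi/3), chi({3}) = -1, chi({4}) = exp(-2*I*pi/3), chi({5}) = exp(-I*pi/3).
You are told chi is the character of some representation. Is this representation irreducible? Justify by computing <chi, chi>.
Irreducible: <chi, chi> = 1.

Derivation: <chi, chi> = (1/|G|) sum_C |C| * |chi(C)|^2 = (1/6)[1*|1|^2 + 1*|exp(I*pi/3)|^2 + 1*|exp(2*I*pi/3)|^2 + 1*|-1|^2 + 1*|exp(-2*I*pi/3)|^2 + 1*|exp(-I*pi/3)|^2]
  = (1/6)[(1) + (1) + (1) + (1) + (1) + (1)] = 6/6 = 1.
(Exp terms are combined using exp(i*s)*conj(exp(i*t)) = exp(i*(s-t)), and sums of them are collapsed using the identity that for every m > 1 the m distinct m-th roots of unity sum to 0, e.g. 1 + exp(2*I*pi/3) + exp(-2*I*pi/3) = 0.)
A character is irreducible iff <chi, chi> = 1, so this representation is irreducible.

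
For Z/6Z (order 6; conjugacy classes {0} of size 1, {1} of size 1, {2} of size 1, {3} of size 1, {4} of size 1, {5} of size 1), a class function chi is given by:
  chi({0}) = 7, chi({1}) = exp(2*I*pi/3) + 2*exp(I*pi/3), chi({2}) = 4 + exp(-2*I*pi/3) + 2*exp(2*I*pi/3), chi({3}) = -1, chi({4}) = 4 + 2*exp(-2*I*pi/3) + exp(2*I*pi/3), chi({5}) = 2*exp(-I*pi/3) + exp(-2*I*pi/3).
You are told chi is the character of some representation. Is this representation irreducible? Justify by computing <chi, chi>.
Not irreducible (reducible): <chi, chi> = 13 > 1.

<chi, chi> = (1/|G|) sum_C |C| * |chi(C)|^2 = (1/6)[1*|7|^2 + 1*|exp(2*I*pi/3) + 2*exp(I*pi/3)|^2 + 1*|4 + exp(-2*I*pi/3) + 2*exp(2*I*pi/3)|^2 + 1*|-1|^2 + 1*|4 + 2*exp(-2*I*pi/3) + exp(2*I*pi/3)|^2 + 1*|2*exp(-I*pi/3) + exp(-2*I*pi/3)|^2]
  = (1/6)[(49) + (7) + (7) + (1) + (7) + (7)] = 78/6 = 13.
(Exp terms are combined using exp(i*s)*conj(exp(i*t)) = exp(i*(s-t)), and sums of them are collapsed using the identity that for every m > 1 the m distinct m-th roots of unity sum to 0, e.g. 1 + exp(2*I*pi/3) + exp(-2*I*pi/3) = 0.)
A character is irreducible iff <chi, chi> = 1, so this representation is reducible.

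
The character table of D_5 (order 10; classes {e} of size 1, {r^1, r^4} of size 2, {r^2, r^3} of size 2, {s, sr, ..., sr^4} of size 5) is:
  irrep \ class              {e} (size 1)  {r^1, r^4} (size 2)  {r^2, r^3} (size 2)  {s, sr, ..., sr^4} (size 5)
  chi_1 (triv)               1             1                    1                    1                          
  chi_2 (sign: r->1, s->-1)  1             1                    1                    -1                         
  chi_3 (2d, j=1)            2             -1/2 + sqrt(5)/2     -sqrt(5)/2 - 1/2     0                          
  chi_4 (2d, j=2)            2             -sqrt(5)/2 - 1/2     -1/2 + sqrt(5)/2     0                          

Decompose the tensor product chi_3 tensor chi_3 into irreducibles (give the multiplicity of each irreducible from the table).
chi_3 tensor chi_3 = chi_1 + chi_2 + chi_4 (all other irreducibles have multiplicity 0).

Proof sketch: The character of a tensor product is the pointwise product (chi_3 * chi_3)(C) = chi_3(C) * chi_3(C):
  {e}: (2)*(2), {r^1, r^4}: (-1/2 + sqrt(5)/2)*(-1/2 + sqrt(5)/2), {r^2, r^3}: (-sqrt(5)/2 - 1/2)*(-sqrt(5)/2 - 1/2), {s, sr, ..., sr^4}: (0)*(0)
so (chi_3 * chi_3) takes values
  {e} -> 4, {r^1, r^4} -> 3/2 - sqrt(5)/2, {r^2, r^3} -> sqrt(5)/2 + 3/2, {s, sr, ..., sr^4} -> 0.
Now take the inner product of this character with each irreducible chi from the table, <chi_3*chi_3, chi> = (1/10) sum_C |C| (chi_3*chi_3)(C) conj(chi(C)):
  <chi_3*chi_3, chi_1> = (1/10)[1*(4)*conj(1) + 2*(3/2 - sqrt(5)/2)*conj(1) + 2*(sqrt(5)/2 + 3/2)*conj(1) + 5*(0)*conj(1)]
      = (1/10)[(4) + (3 - sqrt(5)) + (sqrt(5) + 3) + (0)] = 10/10 = 1
  <chi_3*chi_3, chi_2> = (1/10)[1*(4)*conj(1) + 2*(3/2 - sqrt(5)/2)*conj(1) + 2*(sqrt(5)/2 + 3/2)*conj(1) + 5*(0)*conj(-1)]
      = (1/10)[(4) + (3 - sqrt(5)) + (sqrt(5) + 3) + (0)] = 10/10 = 1
  <chi_3*chi_3, chi_3> = (1/10)[1*(4)*conj(2) + 2*(3/2 - sqrt(5)/2)*conj(-1/2 + sqrt(5)/2) + 2*(sqrt(5)/2 + 3/2)*conj(-sqrt(5)/2 - 1/2) + 5*(0)*conj(0)]
      = (1/10)[(8) + (-4 + 2*sqrt(5)) + (-2*sqrt(5) - 4) + (0)] = 0/10 = 0
  <chi_3*chi_3, chi_4> = (1/10)[1*(4)*conj(2) + 2*(3/2 - sqrt(5)/2)*conj(-sqrt(5)/2 - 1/2) + 2*(sqrt(5)/2 + 3/2)*conj(-1/2 + sqrt(5)/2) + 5*(0)*conj(0)]
      = (1/10)[(8) + (1 - sqrt(5)) + (1 + sqrt(5)) + (0)] = 10/10 = 1
Hence the multiplicities are chi_1: 1, chi_2: 1, chi_4: 1. Dimension check: dim(chi_3)*dim(chi_3) = 2*2 = 4 and sum (mult * dim) = 1*1 + 1*1 + 1*2 = 4.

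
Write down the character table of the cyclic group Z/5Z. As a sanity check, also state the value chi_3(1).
Character table of Z/5Z (irreps indexed chi_0,...,chi_4 with chi_k(m) = zeta_5^(k*m), zeta_5 = exp(2*pi*i/5)):
  irrep \ class  {0} (size 1)  {1} (size 1)    {2} (size 1)    {3} (size 1)    {4} (size 1)  
  chi_0          1             1               1               1               1             
  chi_1          1             exp(2*I*pi/5)   exp(4*I*pi/5)   exp(-4*I*pi/5)  exp(-2*I*pi/5)
  chi_2          1             exp(4*I*pi/5)   exp(-2*I*pi/5)  exp(2*I*pi/5)   exp(-4*I*pi/5)
  chi_3          1             exp(-4*I*pi/5)  exp(2*I*pi/5)   exp(-2*I*pi/5)  exp(4*I*pi/5) 
  chi_4          1             exp(-2*I*pi/5)  exp(-4*I*pi/5)  exp(4*I*pi/5)   exp(2*I*pi/5) 

Spot check: chi_3(1) = zeta_5^(3*1) = zeta_5^3 = exp(-4*I*pi/5).

Working: Z/5Z is abelian, so all 5 irreducible complex representations are 1-dimensional. They are given by chi_k(m) = zeta_5^(k*m) for k = 0,...,4. Row orthogonality: sum_m chi_k(m) conj(chi_l(m)) = 5 * [k = l].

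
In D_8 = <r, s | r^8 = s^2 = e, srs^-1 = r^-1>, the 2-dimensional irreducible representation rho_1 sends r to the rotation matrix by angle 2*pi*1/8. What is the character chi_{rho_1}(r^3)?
chi_{rho_1}(r^3) = 2*cos(2*pi*1*3/8) = -sqrt(2)

Reasoning: rho_1(r^3) is rotation by angle 2*pi*1*3/8, whose trace is 2*cos(2*pi*1*3/8) = -sqrt(2).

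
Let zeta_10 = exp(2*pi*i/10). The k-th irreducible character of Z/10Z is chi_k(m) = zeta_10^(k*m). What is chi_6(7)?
chi_6(7) = zeta_10^42 = exp(2*I*pi/5)

Proof sketch: chi_6(7) = zeta_10^(6*7) = zeta_10^42. Since zeta_10^10 = 1, this equals zeta_10^2 = exp(2*pi*i*2/10) = exp(2*I*pi/5).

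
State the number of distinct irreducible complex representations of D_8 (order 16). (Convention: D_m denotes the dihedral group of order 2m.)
7

Solution. The number of irreducible complex representations of a finite group equals its number of conjugacy classes. D_8 has 7 conjugacy classes (n/2 + 3 for n even), so D_8 (order 16) has exactly 7 irreducible complex representations.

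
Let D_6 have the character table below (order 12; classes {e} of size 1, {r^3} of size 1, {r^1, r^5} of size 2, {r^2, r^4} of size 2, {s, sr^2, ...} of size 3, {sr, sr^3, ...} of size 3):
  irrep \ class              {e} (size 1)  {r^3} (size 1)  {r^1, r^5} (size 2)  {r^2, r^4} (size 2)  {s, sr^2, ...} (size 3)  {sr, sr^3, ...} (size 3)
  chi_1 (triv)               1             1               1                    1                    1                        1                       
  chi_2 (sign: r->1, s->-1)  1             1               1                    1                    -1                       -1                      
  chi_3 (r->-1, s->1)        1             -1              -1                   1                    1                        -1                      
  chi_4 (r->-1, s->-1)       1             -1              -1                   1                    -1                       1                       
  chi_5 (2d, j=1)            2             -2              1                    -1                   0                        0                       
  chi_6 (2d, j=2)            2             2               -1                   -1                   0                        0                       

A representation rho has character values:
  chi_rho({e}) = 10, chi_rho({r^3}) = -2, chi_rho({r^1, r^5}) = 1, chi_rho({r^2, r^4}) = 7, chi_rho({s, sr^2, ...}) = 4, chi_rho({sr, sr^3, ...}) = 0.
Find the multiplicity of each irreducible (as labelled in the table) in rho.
Multiplicities: chi_1: 3, chi_2: 1, chi_3: 3, chi_4: 1, chi_5: 1, chi_6: 0.

Proof sketch: Use <chi_rho, chi> = (1/|G|) sum_C |C| * chi_rho(C) * conj(chi(C)) with |G| = 12 for each irreducible chi in the table:
  <chi_rho, chi_1> = (1/12)[1*(10)*conj(1) + 1*(-2)*conj(1) + 2*(1)*conj(1) + 2*(7)*conj(1) + 3*(4)*conj(1) + 3*(0)*conj(1)]
      = (1/12)[(10) + (-2) + (2) + (14) + (12) + (0)] = 36/12 = 3
  <chi_rho, chi_2> = (1/12)[1*(10)*conj(1) + 1*(-2)*conj(1) + 2*(1)*conj(1) + 2*(7)*conj(1) + 3*(4)*conj(-1) + 3*(0)*conj(-1)]
      = (1/12)[(10) + (-2) + (2) + (14) + (-12) + (0)] = 12/12 = 1
  <chi_rho, chi_3> = (1/12)[1*(10)*conj(1) + 1*(-2)*conj(-1) + 2*(1)*conj(-1) + 2*(7)*conj(1) + 3*(4)*conj(1) + 3*(0)*conj(-1)]
      = (1/12)[(10) + (2) + (-2) + (14) + (12) + (0)] = 36/12 = 3
  <chi_rho, chi_4> = (1/12)[1*(10)*conj(1) + 1*(-2)*conj(-1) + 2*(1)*conj(-1) + 2*(7)*conj(1) + 3*(4)*conj(-1) + 3*(0)*conj(1)]
      = (1/12)[(10) + (2) + (-2) + (14) + (-12) + (0)] = 12/12 = 1
  <chi_rho, chi_5> = (1/12)[1*(10)*conj(2) + 1*(-2)*conj(-2) + 2*(1)*conj(1) + 2*(7)*conj(-1) + 3*(4)*conj(0) + 3*(0)*conj(0)]
      = (1/12)[(20) + (4) + (2) + (-14) + (0) + (0)] = 12/12 = 1
  <chi_rho, chi_6> = (1/12)[1*(10)*conj(2) + 1*(-2)*conj(2) + 2*(1)*conj(-1) + 2*(7)*conj(-1) + 3*(4)*conj(0) + 3*(0)*conj(0)]
      = (1/12)[(20) + (-4) + (-2) + (-14) + (0) + (0)] = 0/12 = 0
Dimension check: dim(rho) = sum (mult * dim) = 3*1 + 1*1 + 3*1 + 1*1 + 1*2 + 0*2 = 10 = chi_rho(e) = 10.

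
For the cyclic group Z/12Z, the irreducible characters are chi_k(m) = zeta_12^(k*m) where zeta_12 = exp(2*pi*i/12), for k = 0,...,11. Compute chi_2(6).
chi_2(6) = zeta_12^12 = 1

Solution. chi_2(6) = zeta_12^(2*6) = zeta_12^12. Since zeta_12^12 = 1, this equals zeta_12^0 = exp(2*pi*i*0/12) = 1.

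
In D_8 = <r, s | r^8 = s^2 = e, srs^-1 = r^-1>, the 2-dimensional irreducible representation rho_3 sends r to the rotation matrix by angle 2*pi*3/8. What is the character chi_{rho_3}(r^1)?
chi_{rho_3}(r^1) = 2*cos(2*pi*3*1/8) = -sqrt(2)

Working: rho_3(r^1) is rotation by angle 2*pi*3*1/8, whose trace is 2*cos(2*pi*3*1/8) = -sqrt(2).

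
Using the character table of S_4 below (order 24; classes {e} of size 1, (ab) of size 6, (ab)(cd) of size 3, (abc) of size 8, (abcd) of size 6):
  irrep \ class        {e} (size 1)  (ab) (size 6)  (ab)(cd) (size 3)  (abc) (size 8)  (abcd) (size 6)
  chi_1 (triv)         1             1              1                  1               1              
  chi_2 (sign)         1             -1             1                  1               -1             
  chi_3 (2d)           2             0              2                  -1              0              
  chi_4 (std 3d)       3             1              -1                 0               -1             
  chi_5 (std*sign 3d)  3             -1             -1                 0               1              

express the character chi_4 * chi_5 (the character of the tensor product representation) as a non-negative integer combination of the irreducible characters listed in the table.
chi_4 tensor chi_5 = chi_2 + chi_3 + chi_4 + chi_5 (all other irreducibles have multiplicity 0).

Justification: The character of a tensor product is the pointwise product (chi_4 * chi_5)(C) = chi_4(C) * chi_5(C):
  {e}: (3)*(3), (ab): (1)*(-1), (ab)(cd): (-1)*(-1), (abc): (0)*(0), (abcd): (-1)*(1)
so (chi_4 * chi_5) takes values
  {e} -> 9, (ab) -> -1, (ab)(cd) -> 1, (abc) -> 0, (abcd) -> -1.
Now take the inner product of this character with each irreducible chi from the table, <chi_4*chi_5, chi> = (1/24) sum_C |C| (chi_4*chi_5)(C) conj(chi(C)):
  <chi_4*chi_5, chi_1> = (1/24)[1*(9)*conj(1) + 6*(-1)*conj(1) + 3*(1)*conj(1) + 8*(0)*conj(1) + 6*(-1)*conj(1)]
      = (1/24)[(9) + (-6) + (3) + (0) + (-6)] = 0/24 = 0
  <chi_4*chi_5, chi_2> = (1/24)[1*(9)*conj(1) + 6*(-1)*conj(-1) + 3*(1)*conj(1) + 8*(0)*conj(1) + 6*(-1)*conj(-1)]
      = (1/24)[(9) + (6) + (3) + (0) + (6)] = 24/24 = 1
  <chi_4*chi_5, chi_3> = (1/24)[1*(9)*conj(2) + 6*(-1)*conj(0) + 3*(1)*conj(2) + 8*(0)*conj(-1) + 6*(-1)*conj(0)]
      = (1/24)[(18) + (0) + (6) + (0) + (0)] = 24/24 = 1
  <chi_4*chi_5, chi_4> = (1/24)[1*(9)*conj(3) + 6*(-1)*conj(1) + 3*(1)*conj(-1) + 8*(0)*conj(0) + 6*(-1)*conj(-1)]
      = (1/24)[(27) + (-6) + (-3) + (0) + (6)] = 24/24 = 1
  <chi_4*chi_5, chi_5> = (1/24)[1*(9)*conj(3) + 6*(-1)*conj(-1) + 3*(1)*conj(-1) + 8*(0)*conj(0) + 6*(-1)*conj(1)]
      = (1/24)[(27) + (6) + (-3) + (0) + (-6)] = 24/24 = 1
Hence the multiplicities are chi_2: 1, chi_3: 1, chi_4: 1, chi_5: 1. Dimension check: dim(chi_4)*dim(chi_5) = 3*3 = 9 and sum (mult * dim) = 1*1 + 1*2 + 1*3 + 1*3 = 9.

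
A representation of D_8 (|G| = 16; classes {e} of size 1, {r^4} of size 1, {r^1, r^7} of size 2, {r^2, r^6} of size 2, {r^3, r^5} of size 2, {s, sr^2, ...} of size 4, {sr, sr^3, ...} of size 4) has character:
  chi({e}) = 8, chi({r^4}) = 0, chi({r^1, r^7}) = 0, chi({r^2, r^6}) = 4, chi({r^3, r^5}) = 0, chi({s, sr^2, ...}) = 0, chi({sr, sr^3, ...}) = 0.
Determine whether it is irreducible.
Not irreducible (reducible): <chi, chi> = 6 > 1.

Derivation: <chi, chi> = (1/|G|) sum_C |C| * |chi(C)|^2 = (1/16)[1*|8|^2 + 1*|0|^2 + 2*|0|^2 + 2*|4|^2 + 2*|0|^2 + 4*|0|^2 + 4*|0|^2]
  = (1/16)[(64) + (0) + (0) + (32) + (0) + (0) + (0)] = 96/16 = 6.
A character is irreducible iff <chi, chi> = 1, so this representation is reducible.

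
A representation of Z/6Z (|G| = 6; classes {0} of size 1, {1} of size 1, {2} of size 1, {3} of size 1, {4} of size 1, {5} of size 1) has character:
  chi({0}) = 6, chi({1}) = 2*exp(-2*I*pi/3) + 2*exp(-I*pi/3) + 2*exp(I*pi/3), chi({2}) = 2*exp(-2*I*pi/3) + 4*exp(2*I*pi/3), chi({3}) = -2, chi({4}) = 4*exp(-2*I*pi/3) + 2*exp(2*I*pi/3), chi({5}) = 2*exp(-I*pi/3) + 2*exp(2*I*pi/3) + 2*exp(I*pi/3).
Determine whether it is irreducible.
Not irreducible (reducible): <chi, chi> = 12 > 1.

Derivation: <chi, chi> = (1/|G|) sum_C |C| * |chi(C)|^2 = (1/6)[1*|6|^2 + 1*|2*exp(-2*I*pi/3) + 2*exp(-I*pi/3) + 2*exp(I*pi/3)|^2 + 1*|2*exp(-2*I*pi/3) + 4*exp(2*I*pi/3)|^2 + 1*|-2|^2 + 1*|4*exp(-2*I*pi/3) + 2*exp(2*I*pi/3)|^2 + 1*|2*exp(-I*pi/3) + 2*exp(2*I*pi/3) + 2*exp(I*pi/3)|^2]
  = (1/6)[(36) + (4) + (12) + (4) + (12) + (4)] = 72/6 = 12.
(Exp terms are combined using exp(i*s)*conj(exp(i*t)) = exp(i*(s-t)), and sums of them are collapsed using the identity that for every m > 1 the m distinct m-th roots of unity sum to 0, e.g. 1 + exp(2*I*pi/3) + exp(-2*I*pi/3) = 0.)
A character is irreducible iff <chi, chi> = 1, so this representation is reducible.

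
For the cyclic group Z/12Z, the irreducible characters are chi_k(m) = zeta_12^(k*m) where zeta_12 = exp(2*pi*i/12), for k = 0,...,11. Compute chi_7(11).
chi_7(11) = zeta_12^77 = exp(5*I*pi/6)

Derivation: chi_7(11) = zeta_12^(7*11) = zeta_12^77. Since zeta_12^12 = 1, this equals zeta_12^5 = exp(2*pi*i*5/12) = exp(5*I*pi/6).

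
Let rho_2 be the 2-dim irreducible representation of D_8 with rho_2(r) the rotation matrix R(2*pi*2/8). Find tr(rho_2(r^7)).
chi_{rho_2}(r^7) = 2*cos(2*pi*2*7/8) = 0

Proof sketch: rho_2(r^7) is rotation by angle 2*pi*2*7/8, whose trace is 2*cos(2*pi*2*7/8) = 0.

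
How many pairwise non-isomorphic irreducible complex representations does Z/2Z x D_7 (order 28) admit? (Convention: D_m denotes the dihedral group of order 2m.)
10

Argument: The number of irreducible complex representations of a finite group equals its number of conjugacy classes. For a direct product, #classes(G x H) = #classes(G) * #classes(H). Z/2Z has 2 classes (abelian), D_7 has 5 classes, so 2 * 5 = 10, so Z/2Z x D_7 (order 28) has exactly 10 irreducible complex representations.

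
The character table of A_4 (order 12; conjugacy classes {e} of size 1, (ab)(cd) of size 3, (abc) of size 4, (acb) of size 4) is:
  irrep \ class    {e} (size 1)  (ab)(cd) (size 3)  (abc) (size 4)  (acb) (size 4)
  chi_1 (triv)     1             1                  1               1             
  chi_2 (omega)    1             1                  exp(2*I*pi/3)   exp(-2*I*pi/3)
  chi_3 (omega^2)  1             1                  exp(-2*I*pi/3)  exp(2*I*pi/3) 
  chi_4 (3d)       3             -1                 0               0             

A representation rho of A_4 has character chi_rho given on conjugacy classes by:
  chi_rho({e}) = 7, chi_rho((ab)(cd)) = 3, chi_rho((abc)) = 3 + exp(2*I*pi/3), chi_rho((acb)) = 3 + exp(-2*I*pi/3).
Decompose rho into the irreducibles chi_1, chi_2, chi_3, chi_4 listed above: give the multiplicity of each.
Multiplicities: chi_1: 3, chi_2: 1, chi_3: 0, chi_4: 1.

Derivation: Use <chi_rho, chi> = (1/|G|) sum_C |C| * chi_rho(C) * conj(chi(C)) with |G| = 12 for each irreducible chi in the table:
  <chi_rho, chi_1> = (1/12)[1*(7)*conj(1) + 3*(3)*conj(1) + 4*(3 + exp(2*I*pi/3))*conj(1) + 4*(3 + exp(-2*I*pi/3))*conj(1)]
      = (1/12)[(7) + (9) + (12 + 4*exp(2*I*pi/3)) + (12 + 4*exp(-2*I*pi/3))] = 36/12 = 3
  <chi_rho, chi_2> = (1/12)[1*(7)*conj(1) + 3*(3)*conj(1) + 4*(3 + exp(2*I*pi/3))*conj(exp(2*I*pi/3)) + 4*(3 + exp(-2*I*pi/3))*conj(exp(-2*I*pi/3))]
      = (1/12)[(7) + (9) + (4 + 12*exp(-2*I*pi/3)) + (4 + 12*exp(2*I*pi/3))] = 12/12 = 1
  <chi_rho, chi_3> = (1/12)[1*(7)*conj(1) + 3*(3)*conj(1) + 4*(3 + exp(2*I*pi/3))*conj(exp(-2*I*pi/3)) + 4*(3 + exp(-2*I*pi/3))*conj(exp(2*I*pi/3))]
      = (1/12)[(7) + (9) + (4*exp(-2*I*pi/3) + 12*exp(2*I*pi/3)) + (12*exp(-2*I*pi/3) + 4*exp(2*I*pi/3))] = 0/12 = 0
  <chi_rho, chi_4> = (1/12)[1*(7)*conj(3) + 3*(3)*conj(-1) + 4*(3 + exp(2*I*pi/3))*conj(0) + 4*(3 + exp(-2*I*pi/3))*conj(0)]
      = (1/12)[(21) + (-9) + (0) + (0)] = 12/12 = 1
(Exp terms are combined using exp(i*s)*conj(exp(i*t)) = exp(i*(s-t)), and sums of them are collapsed using the identity that for every m > 1 the m distinct m-th roots of unity sum to 0, e.g. 1 + exp(2*I*pi/3) + exp(-2*I*pi/3) = 0.)
Dimension check: dim(rho) = sum (mult * dim) = 3*1 + 1*1 + 0*1 + 1*3 = 7 = chi_rho(e) = 7.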